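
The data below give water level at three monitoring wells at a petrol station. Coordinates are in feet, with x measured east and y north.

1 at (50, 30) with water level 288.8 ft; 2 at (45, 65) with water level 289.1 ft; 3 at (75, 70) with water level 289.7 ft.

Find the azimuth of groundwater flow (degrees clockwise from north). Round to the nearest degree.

238°

Differences from 1: to 2 (Δx, Δy, Δh) = (-5, 35, +0.3); to 3 = (25, 40, +0.9).
Determinant of the coordinate differences = (-5)·40 − 25·35 = -1075.
∂h/∂x = [(+0.3)·40 − (+0.9)·35] / -1075 = +0.01814
∂h/∂y = [(-5)·(+0.9) − 25·(+0.3)] / -1075 = +0.01116
Flow direction (−∇h) has components (-0.01814 E, -0.01116 N).
Azimuth = atan2(E, N) = atan2(-0.01814, -0.01116) = 238.4° ≈ 238°.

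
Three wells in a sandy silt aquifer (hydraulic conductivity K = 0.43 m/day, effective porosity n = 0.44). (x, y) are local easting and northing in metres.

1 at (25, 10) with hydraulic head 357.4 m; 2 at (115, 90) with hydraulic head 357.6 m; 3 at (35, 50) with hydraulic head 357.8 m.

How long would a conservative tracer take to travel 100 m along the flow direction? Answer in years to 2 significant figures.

Three-point gradient (reference 1): Δ to 2 = (90, 80, +0.2), Δ to 3 = (10, 40, +0.4).
∂h/∂x = -0.008571, ∂h/∂y = +0.01214 (det = 2800).
|∇h| = √(-0.008571² + 0.01214²) = 0.01486
Seepage velocity v = K·i/n = 0.43 × 0.01486 / 0.44 = 0.01452 m/day.
t = 100 / 0.01452 = 6887 days = 18.9 years.

19 years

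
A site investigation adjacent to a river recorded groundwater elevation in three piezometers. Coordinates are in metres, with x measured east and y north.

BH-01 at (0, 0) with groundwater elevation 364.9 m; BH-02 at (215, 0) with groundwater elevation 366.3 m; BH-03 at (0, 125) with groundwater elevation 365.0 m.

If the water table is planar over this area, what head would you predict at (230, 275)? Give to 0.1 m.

∂h/∂x = (366.3 − 364.9) / (215 − 0) = +0.006512
∂h/∂y = (365.0 − 364.9) / (125 − 0) = +0.0008000
h(230, 275) = 364.9 + (+0.006512)·(230) + (+0.0008000)·(275) = 364.9 +1.498 +0.220 = 366.618 m.

366.6 m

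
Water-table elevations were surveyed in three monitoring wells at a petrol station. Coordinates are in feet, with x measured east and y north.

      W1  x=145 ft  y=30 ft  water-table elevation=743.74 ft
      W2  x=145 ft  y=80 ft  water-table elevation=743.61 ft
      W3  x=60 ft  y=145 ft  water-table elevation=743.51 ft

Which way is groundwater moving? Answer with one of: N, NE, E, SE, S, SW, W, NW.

N

Differences from W1: to W2 (Δx, Δy, Δh) = (0, 50, -0.13); to W3 = (-85, 115, -0.23).
Solve a·Δx + b·Δy = Δh: det = 0·115 − (-85)·50 = 4250.
∂h/∂x = [(-0.13)·115 − (-0.23)·50] / 4250 = -0.0008118
∂h/∂y = [0·(-0.23) − (-85)·(-0.13)] / 4250 = -0.002600
Flow = −∇h = (+0.0008118 east, +0.002600 north), which points north.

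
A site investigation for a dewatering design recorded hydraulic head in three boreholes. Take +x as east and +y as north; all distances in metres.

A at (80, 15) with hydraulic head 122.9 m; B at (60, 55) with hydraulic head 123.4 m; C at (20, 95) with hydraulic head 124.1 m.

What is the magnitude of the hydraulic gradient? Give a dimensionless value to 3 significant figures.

0.0125

Differences from A: to B (Δx, Δy, Δh) = (-20, 40, +0.5); to C = (-60, 80, +1.2).
Solve a·Δx + b·Δy = Δh: det = (-20)·80 − (-60)·40 = 800.
∂h/∂x = [(+0.5)·80 − (+1.2)·40] / 800 = -0.010000
∂h/∂y = [(-20)·(+1.2) − (-60)·(+0.5)] / 800 = +0.007500
|∇h| = √(-0.010000² + 0.007500²) = 0.0125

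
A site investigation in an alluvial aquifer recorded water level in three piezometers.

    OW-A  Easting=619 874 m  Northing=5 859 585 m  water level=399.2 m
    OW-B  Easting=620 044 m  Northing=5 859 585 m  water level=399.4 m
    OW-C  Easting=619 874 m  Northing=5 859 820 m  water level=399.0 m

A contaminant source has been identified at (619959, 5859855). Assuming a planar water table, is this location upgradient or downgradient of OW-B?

downgradient

∂h/∂x = (399.4 − 399.2) / (620044 − 619874) = +0.001176
∂h/∂y = (399.0 − 399.2) / (5859820 − 5859585) = -0.0008511
Head at (619959, 5859855) = 399.2 + (+0.001176)·(85) + (-0.0008511)·(270) = 399.07 m.
That is lower than the 399.4 m at OW-B, so the point is downgradient.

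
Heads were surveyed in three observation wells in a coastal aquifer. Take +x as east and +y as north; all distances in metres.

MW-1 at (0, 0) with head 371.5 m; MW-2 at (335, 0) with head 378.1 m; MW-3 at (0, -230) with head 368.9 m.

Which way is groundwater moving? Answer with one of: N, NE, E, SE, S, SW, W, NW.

∂h/∂x = (378.1 − 371.5) / (335 − 0) = +0.01970
∂h/∂y = (368.9 − 371.5) / (-230 − 0) = +0.01130
Flow = −∇h = (-0.01970 east, -0.01130 north), which points southwest.

SW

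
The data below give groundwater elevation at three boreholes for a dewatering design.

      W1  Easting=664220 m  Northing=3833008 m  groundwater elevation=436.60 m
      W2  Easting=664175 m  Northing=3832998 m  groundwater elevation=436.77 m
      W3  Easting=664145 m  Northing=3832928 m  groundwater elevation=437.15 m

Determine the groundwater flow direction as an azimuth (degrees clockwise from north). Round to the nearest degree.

034°

Differences from W1: to W2 (Δx, Δy, Δh) = (-45, -10, +0.17); to W3 = (-75, -80, +0.55).
Solve a·Δx + b·Δy = Δh: det = (-45)·(-80) − (-75)·(-10) = 2850.
∂h/∂x = [(+0.17)·(-80) − (+0.55)·(-10)] / 2850 = -0.002842
∂h/∂y = [(-45)·(+0.55) − (-75)·(+0.17)] / 2850 = -0.004211
Flow direction (−∇h) has components (+0.002842 E, +0.004211 N).
Azimuth = atan2(E, N) = atan2(+0.002842, +0.004211) = 34.0° ≈ 034°.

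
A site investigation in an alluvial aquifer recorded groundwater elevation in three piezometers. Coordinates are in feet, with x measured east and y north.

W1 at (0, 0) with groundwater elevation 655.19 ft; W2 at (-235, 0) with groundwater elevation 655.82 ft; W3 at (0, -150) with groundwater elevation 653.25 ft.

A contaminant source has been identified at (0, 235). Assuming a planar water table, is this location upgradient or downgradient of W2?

upgradient

∂h/∂x = (655.82 − 655.19) / (-235 − 0) = -0.002681
∂h/∂y = (653.25 − 655.19) / (-150 − 0) = +0.01293
Head at (0, 235) = 655.19 + (-0.002681)·(0) + (+0.01293)·(235) = 658.23 ft.
That is higher than the 655.82 ft at W2, so the point is upgradient.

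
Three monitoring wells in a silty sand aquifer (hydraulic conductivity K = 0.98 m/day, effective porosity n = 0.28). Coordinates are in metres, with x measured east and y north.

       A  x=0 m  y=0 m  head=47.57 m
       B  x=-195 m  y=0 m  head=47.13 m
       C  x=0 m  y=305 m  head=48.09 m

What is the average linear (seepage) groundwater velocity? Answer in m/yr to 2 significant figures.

3.6 m/yr

∂h/∂x = (47.13 − 47.57) / (-195 − 0) = +0.002256
∂h/∂y = (48.09 − 47.57) / (305 − 0) = +0.001705
|∇h| = √(0.002256² + 0.001705²) = 0.002828
Seepage velocity v = K·i/n = 0.98 × 0.002828 / 0.28 = 0.009898 m/day = 3.615 m/yr.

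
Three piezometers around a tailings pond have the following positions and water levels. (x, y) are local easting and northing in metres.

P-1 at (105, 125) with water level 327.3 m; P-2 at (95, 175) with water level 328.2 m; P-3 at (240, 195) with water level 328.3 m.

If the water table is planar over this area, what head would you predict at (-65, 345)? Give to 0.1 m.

Three-point gradient (reference P-1): Δ to P-2 = (-10, 50, +0.9), Δ to P-3 = (135, 70, +1.0).
∂h/∂x = -0.001745, ∂h/∂y = +0.01765 (det = -7450).
h(-65, 345) = 327.3 + (-0.001745)·(-170) + (+0.01765)·(220) = 327.3 +0.297 +3.883 = 331.480 m.

331.5 m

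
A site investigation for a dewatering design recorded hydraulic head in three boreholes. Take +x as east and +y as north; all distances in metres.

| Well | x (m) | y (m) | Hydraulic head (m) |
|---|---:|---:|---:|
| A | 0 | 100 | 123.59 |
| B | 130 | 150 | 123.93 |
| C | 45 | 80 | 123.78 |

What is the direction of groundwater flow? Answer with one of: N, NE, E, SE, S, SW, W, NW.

NW

Taking A as reference: B−A = (130, 50, +0.34); C−A = (45, -20, +0.19).
Solve a·Δx + b·Δy = Δh: det = 130·(-20) − 45·50 = -4850.
∂h/∂x = [(+0.34)·(-20) − (+0.19)·50] / -4850 = +0.003361
∂h/∂y = [130·(+0.19) − 45·(+0.34)] / -4850 = -0.001938
Flow = −∇h = (-0.003361 east, +0.001938 north), which points northwest.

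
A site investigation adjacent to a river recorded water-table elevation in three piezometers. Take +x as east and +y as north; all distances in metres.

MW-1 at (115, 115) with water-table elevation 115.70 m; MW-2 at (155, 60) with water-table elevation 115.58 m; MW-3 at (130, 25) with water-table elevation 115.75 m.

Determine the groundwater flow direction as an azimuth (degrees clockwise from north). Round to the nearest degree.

Differences from MW-1: to MW-2 (Δx, Δy, Δh) = (40, -55, -0.12); to MW-3 = (15, -90, +0.05).
Solve a·Δx + b·Δy = Δh: det = 40·(-90) − 15·(-55) = -2775.
∂h/∂x = [(-0.12)·(-90) − (+0.05)·(-55)] / -2775 = -0.004883
∂h/∂y = [40·(+0.05) − 15·(-0.12)] / -2775 = -0.001369
Flow direction (−∇h) has components (+0.004883 E, +0.001369 N).
Azimuth = atan2(E, N) = atan2(+0.004883, +0.001369) = 74.3° ≈ 074°.

074°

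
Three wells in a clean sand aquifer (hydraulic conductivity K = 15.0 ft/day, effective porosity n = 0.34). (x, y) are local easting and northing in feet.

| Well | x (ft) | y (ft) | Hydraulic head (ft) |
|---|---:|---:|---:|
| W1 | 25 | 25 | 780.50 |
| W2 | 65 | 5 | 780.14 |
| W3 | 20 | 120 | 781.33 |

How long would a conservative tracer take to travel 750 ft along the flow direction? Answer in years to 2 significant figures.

4.8 years

Taking W1 as reference: W2−W1 = (40, -20, -0.36); W3−W1 = (-5, 95, +0.83).
Solve a·Δx + b·Δy = Δh: det = 40·95 − (-5)·(-20) = 3700.
∂h/∂x = [(-0.36)·95 − (+0.83)·(-20)] / 3700 = -0.004757
∂h/∂y = [40·(+0.83) − (-5)·(-0.36)] / 3700 = +0.008486
|∇h| = √(-0.004757² + 0.008486²) = 0.009728
Seepage velocity v = K·i/n = 15.0 × 0.009728 / 0.34 = 0.4292 ft/day.
t = 750 / 0.4292 = 1747 days = 4.78 years.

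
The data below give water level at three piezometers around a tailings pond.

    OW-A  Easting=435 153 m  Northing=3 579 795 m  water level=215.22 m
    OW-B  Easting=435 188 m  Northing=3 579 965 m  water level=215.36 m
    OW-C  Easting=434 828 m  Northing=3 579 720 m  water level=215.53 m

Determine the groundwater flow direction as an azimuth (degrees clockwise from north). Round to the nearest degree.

Three-point gradient (reference OW-A): Δ to OW-B = (35, 170, +0.14), Δ to OW-C = (-325, -75, +0.31).
∂h/∂x = -0.001201, ∂h/∂y = +0.001071 (det = 52625).
Flow direction (−∇h) has components (+0.001201 E, -0.001071 N).
Azimuth = atan2(E, N) = atan2(+0.001201, -0.001071) = 131.7° ≈ 132°.

132°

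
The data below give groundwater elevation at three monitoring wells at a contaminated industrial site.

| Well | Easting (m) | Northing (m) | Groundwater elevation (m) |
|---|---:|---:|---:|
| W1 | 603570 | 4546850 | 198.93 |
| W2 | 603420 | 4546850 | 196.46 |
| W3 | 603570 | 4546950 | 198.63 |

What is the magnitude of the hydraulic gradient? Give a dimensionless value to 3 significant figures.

0.0167

∂h/∂x = (196.46 − 198.93) / (603420 − 603570) = +0.01647
∂h/∂y = (198.63 − 198.93) / (4546950 − 4546850) = -0.003000
|∇h| = √(0.01647² + -0.003000²) = 0.01674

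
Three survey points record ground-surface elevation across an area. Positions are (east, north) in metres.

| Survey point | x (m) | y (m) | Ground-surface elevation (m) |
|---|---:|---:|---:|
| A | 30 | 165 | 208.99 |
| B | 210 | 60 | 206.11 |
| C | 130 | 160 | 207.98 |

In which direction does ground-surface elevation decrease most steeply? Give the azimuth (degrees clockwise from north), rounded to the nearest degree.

139°

Differences from A: to B (Δx, Δy, Δh) = (180, -105, -2.88); to C = (100, -5, -1.01).
Solve a·Δx + b·Δy = Δz: det = 180·(-5) − 100·(-105) = 9600.
∂z/∂x = [(-2.88)·(-5) − (-1.01)·(-105)] / 9600 = -0.009547
∂z/∂y = [180·(-1.01) − 100·(-2.88)] / 9600 = +0.01106
Steepest decrease is along −∇f: components (+0.009547 E, -0.01106 N).
Azimuth = atan2(+0.009547, -0.01106) = 139.2° ≈ 139°.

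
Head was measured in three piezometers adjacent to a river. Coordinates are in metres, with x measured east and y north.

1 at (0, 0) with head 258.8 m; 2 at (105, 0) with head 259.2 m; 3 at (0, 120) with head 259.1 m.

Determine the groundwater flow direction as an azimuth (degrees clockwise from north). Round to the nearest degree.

237°

∂h/∂x = (259.2 − 258.8) / (105 − 0) = +0.003810
∂h/∂y = (259.1 − 258.8) / (120 − 0) = +0.002500
Flow direction (−∇h) has components (-0.003810 E, -0.002500 N).
Azimuth = atan2(E, N) = atan2(-0.003810, -0.002500) = 236.7° ≈ 237°.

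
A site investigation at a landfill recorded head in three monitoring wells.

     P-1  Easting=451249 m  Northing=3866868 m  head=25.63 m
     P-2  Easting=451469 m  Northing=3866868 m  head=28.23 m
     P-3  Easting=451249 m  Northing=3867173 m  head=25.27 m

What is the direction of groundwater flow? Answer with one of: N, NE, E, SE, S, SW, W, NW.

∂h/∂x = (28.23 − 25.63) / (451469 − 451249) = +0.01182
∂h/∂y = (25.27 − 25.63) / (3867173 − 3866868) = -0.001180
Flow = −∇h = (-0.01182 east, +0.001180 north), which points west.

W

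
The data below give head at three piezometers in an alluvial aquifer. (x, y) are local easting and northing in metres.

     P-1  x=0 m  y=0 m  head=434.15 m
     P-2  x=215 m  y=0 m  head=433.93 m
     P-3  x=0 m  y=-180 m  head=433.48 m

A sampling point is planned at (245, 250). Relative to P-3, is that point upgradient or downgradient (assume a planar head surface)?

∂h/∂x = (433.93 − 434.15) / (215 − 0) = -0.001023
∂h/∂y = (433.48 − 434.15) / (-180 − 0) = +0.003722
Head at (245, 250) = 434.15 + (-0.001023)·(245) + (+0.003722)·(250) = 434.83 m.
That is higher than the 433.48 m at P-3, so the point is upgradient.

upgradient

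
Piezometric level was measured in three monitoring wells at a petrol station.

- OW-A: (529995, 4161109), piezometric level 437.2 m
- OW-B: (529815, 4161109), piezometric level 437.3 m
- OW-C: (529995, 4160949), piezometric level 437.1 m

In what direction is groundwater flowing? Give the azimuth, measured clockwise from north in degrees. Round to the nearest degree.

138°

∂h/∂x = (437.3 − 437.2) / (529815 − 529995) = -0.0005556
∂h/∂y = (437.1 − 437.2) / (4160949 − 4161109) = +0.0006250
Flow direction (−∇h) has components (+0.0005556 E, -0.0006250 N).
Azimuth = atan2(E, N) = atan2(+0.0005556, -0.0006250) = 138.4° ≈ 138°.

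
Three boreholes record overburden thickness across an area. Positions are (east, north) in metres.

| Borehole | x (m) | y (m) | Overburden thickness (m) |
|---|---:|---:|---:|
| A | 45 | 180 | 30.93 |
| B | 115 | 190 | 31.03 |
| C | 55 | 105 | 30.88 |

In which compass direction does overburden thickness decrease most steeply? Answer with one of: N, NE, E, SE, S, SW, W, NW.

Three-point gradient (reference A): Δ to B = (70, 10, +0.10), Δ to C = (10, -75, -0.05).
∂d/∂x = +0.001308, ∂d/∂y = +0.0008411 (det = -5350).
Steepest decrease is along −∇f = (-0.001308 E, -0.0008411 N) → southwest.

SW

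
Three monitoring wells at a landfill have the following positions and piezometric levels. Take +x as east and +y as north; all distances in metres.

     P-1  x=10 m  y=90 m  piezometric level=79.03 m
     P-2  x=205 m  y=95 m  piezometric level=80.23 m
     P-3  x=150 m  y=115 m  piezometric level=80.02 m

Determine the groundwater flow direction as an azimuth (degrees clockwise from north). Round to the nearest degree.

With h = a·x + b·y + c and P-1 as origin, the differences give:
  195·a + 5·b = +1.20
  140·a + 25·b = +0.99
Eliminate b (×25 and ×5, subtract): 4175·a = 25.050 → a = ∂h/∂x = +0.006000
Back-substitute: b = ∂h/∂y = +0.006000.
Flow direction (−∇h) has components (-0.006000 E, -0.006000 N).
Azimuth = atan2(E, N) = atan2(-0.006000, -0.006000) = 225.0° ≈ 225°.

225°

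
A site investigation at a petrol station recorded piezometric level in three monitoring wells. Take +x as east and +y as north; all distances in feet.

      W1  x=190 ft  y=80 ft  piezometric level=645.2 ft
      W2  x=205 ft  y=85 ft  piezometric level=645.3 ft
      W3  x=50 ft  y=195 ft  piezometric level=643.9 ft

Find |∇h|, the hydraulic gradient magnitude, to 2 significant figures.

Three-point gradient (reference W1): Δ to W2 = (15, 5, +0.1), Δ to W3 = (-140, 115, -1.3).
∂h/∂x = +0.007423, ∂h/∂y = -0.002268 (det = 2425).
|∇h| = √(0.007423² + -0.002268²) = 0.007762

0.0078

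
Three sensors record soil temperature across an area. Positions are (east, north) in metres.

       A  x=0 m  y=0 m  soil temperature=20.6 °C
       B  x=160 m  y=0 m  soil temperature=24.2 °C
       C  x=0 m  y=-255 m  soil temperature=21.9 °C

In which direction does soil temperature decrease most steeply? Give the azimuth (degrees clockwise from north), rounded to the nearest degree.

∂T/∂x = (24.2 − 20.6) / (160 − 0) = +0.02250
∂T/∂y = (21.9 − 20.6) / (-255 − 0) = -0.005098
Steepest decrease is along −∇f: components (-0.02250 E, +0.005098 N).
Azimuth = atan2(-0.02250, +0.005098) = 282.8° ≈ 283°.

283°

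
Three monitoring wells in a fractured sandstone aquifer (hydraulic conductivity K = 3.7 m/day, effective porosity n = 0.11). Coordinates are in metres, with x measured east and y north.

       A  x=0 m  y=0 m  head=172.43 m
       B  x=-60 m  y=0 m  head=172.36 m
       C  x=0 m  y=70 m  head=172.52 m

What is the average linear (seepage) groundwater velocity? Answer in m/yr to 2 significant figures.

21 m/yr

∂h/∂x = (172.36 − 172.43) / (-60 − 0) = +0.001167
∂h/∂y = (172.52 − 172.43) / (70 − 0) = +0.001286
|∇h| = √(0.001167² + 0.001286²) = 0.001737
Seepage velocity v = K·i/n = 3.7 × 0.001737 / 0.11 = 0.05843 m/day = 21.34 m/yr.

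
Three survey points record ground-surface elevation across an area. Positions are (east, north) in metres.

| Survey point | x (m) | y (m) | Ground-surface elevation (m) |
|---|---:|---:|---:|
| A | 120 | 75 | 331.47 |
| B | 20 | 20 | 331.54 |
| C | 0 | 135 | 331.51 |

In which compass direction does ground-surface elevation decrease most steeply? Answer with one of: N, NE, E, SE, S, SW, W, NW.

Taking A as reference: B−A = (-100, -55, +0.07); C−A = (-120, 60, +0.04).
Solve a·Δx + b·Δy = Δz: det = (-100)·60 − (-120)·(-55) = -12600.
∂z/∂x = [(+0.07)·60 − (+0.04)·(-55)] / -12600 = -0.0005079
∂z/∂y = [(-100)·(+0.04) − (-120)·(+0.07)] / -12600 = -0.0003492
Steepest decrease is along −∇f = (+0.0005079 E, +0.0003492 N) → northeast.

NE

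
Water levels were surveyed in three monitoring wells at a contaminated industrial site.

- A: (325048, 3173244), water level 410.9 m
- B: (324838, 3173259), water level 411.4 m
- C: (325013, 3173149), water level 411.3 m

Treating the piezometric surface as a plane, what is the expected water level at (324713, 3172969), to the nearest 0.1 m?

Taking A as reference: B−A = (-210, 15, +0.5); C−A = (-35, -95, +0.4).
Determinant of the coordinate differences = (-210)·(-95) − (-35)·15 = 20475.
∂h/∂x = [(+0.5)·(-95) − (+0.4)·15] / 20475 = -0.002613
∂h/∂y = [(-210)·(+0.4) − (-35)·(+0.5)] / 20475 = -0.003248
h(324713, 3172969) = 410.9 + (-0.002613)·(-335) + (-0.003248)·(-275) = 410.9 +0.875 +0.893 = 412.668 m.

412.7 m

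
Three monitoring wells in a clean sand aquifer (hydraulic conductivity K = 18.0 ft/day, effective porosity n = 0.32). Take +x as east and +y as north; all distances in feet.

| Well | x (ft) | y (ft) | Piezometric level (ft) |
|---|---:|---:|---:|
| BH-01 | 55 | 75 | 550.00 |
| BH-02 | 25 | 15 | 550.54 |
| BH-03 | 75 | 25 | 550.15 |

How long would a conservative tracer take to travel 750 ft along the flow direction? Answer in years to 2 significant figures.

4.2 years

Differences from BH-01: to BH-02 (Δx, Δy, Δh) = (-30, -60, +0.54); to BH-03 = (20, -50, +0.15).
Solve a·Δx + b·Δy = Δh: det = (-30)·(-50) − 20·(-60) = 2700.
∂h/∂x = [(+0.54)·(-50) − (+0.15)·(-60)] / 2700 = -0.006667
∂h/∂y = [(-30)·(+0.15) − 20·(+0.54)] / 2700 = -0.005667
|∇h| = √(-0.006667² + -0.005667²) = 0.00875
Seepage velocity v = K·i/n = 18.0 × 0.00875 / 0.32 = 0.4922 ft/day.
t = 750 / 0.4922 = 1524 days = 4.17 years.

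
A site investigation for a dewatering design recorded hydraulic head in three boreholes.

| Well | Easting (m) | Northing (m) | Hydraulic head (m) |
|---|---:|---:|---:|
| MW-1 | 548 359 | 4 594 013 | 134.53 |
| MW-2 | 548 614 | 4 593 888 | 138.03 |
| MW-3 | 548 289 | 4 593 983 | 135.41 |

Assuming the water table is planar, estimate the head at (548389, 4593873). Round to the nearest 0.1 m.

138.5 m

Three-point gradient (reference MW-1): Δ to MW-2 = (255, -125, +3.50), Δ to MW-3 = (-70, -30, +0.88).
∂h/∂x = -0.0003049, ∂h/∂y = -0.02862 (det = -16400).
h(548389, 4593873) = 134.53 + (-0.0003049)·(30) + (-0.02862)·(-140) = 134.53 -0.009 +4.007 = 138.528 m.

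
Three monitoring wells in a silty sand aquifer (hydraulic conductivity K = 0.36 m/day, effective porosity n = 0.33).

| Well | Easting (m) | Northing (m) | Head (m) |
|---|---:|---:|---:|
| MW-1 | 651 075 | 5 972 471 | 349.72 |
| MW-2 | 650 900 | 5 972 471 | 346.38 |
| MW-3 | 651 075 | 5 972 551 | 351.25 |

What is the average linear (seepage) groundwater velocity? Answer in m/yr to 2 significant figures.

11 m/yr

∂h/∂x = (346.38 − 349.72) / (650900 − 651075) = +0.01909
∂h/∂y = (351.25 − 349.72) / (5972551 − 5972471) = +0.01912
|∇h| = √(0.01909² + 0.01912²) = 0.02702
Seepage velocity v = K·i/n = 0.36 × 0.02702 / 0.33 = 0.02948 m/day = 10.77 m/yr.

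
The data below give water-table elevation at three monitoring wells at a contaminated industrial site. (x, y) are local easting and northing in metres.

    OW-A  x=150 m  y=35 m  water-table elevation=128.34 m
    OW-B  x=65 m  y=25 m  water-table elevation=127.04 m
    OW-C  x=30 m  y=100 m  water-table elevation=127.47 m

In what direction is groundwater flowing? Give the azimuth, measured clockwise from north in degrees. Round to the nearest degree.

Differences from OW-A: to OW-B (Δx, Δy, Δh) = (-85, -10, -1.30); to OW-C = (-120, 65, -0.87).
Determinant of the coordinate differences = (-85)·65 − (-120)·(-10) = -6725.
∂h/∂x = [(-1.30)·65 − (-0.87)·(-10)] / -6725 = +0.01386
∂h/∂y = [(-85)·(-0.87) − (-120)·(-1.30)] / -6725 = +0.01220
Flow direction (−∇h) has components (-0.01386 E, -0.01220 N).
Azimuth = atan2(E, N) = atan2(-0.01386, -0.01220) = 228.6° ≈ 229°.

229°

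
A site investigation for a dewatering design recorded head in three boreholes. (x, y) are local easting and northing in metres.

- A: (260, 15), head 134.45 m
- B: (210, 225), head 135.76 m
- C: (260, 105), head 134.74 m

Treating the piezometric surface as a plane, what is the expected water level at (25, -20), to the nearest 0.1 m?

Differences from A: to B (Δx, Δy, Δh) = (-50, 210, +1.31); to C = (0, 90, +0.29).
Solve a·Δx + b·Δy = Δh: det = (-50)·90 − 0·210 = -4500.
∂h/∂x = [(+1.31)·90 − (+0.29)·210] / -4500 = -0.01267
∂h/∂y = [(-50)·(+0.29) − 0·(+1.31)] / -4500 = +0.003222
h(25, -20) = 134.45 + (-0.01267)·(-235) + (+0.003222)·(-35) = 134.45 +2.977 -0.113 = 137.314 m.

137.3 m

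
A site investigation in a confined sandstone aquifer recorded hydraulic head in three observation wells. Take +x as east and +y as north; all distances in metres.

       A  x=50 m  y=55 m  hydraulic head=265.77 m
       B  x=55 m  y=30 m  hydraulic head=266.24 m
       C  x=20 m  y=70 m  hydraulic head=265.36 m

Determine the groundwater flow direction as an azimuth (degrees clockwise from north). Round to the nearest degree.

345°

Three-point gradient (reference A): Δ to B = (5, -25, +0.47), Δ to C = (-30, 15, -0.41).
∂h/∂x = +0.004741, ∂h/∂y = -0.01785 (det = -675).
Flow direction (−∇h) has components (-0.004741 E, +0.01785 N).
Azimuth = atan2(E, N) = atan2(-0.004741, +0.01785) = 345.1° ≈ 345°.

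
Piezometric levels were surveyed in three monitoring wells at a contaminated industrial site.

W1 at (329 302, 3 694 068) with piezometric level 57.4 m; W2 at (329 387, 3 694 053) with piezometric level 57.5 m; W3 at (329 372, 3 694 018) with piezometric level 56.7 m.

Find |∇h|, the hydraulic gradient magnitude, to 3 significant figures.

With h = a·x + b·y + c and W1 as origin, the differences give:
  85·a + (-15)·b = +0.1
  70·a + (-50)·b = -0.7
Eliminate b (×(-50) and ×(-15), subtract): -3200·a = -15.50 → a = ∂h/∂x = +0.004844
Back-substitute: b = ∂h/∂y = +0.02078.
|∇h| = √(0.004844² + 0.02078²) = 0.02134

0.0213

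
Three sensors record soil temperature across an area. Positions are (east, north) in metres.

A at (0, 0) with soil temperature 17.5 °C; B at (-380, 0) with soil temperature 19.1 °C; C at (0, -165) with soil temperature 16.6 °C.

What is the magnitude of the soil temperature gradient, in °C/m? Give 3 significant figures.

0.00689 °C/m

∂T/∂x = (19.1 − 17.5) / (-380 − 0) = -0.004211
∂T/∂y = (16.6 − 17.5) / (-165 − 0) = +0.005455
|∇f| = √(-0.004211² + 0.005455²) = 0.006891 °C/m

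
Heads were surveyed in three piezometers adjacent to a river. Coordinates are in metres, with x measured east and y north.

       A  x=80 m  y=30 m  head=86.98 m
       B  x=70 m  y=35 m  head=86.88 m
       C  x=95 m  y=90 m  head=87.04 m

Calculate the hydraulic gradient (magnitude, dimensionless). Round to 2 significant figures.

With h = a·x + b·y + c and A as origin, the differences give:
  (-10)·a + 5·b = -0.10
  15·a + 60·b = +0.06
Eliminate b (×60 and ×5, subtract): -675·a = -6.300 → a = ∂h/∂x = +0.009333
Back-substitute: b = ∂h/∂y = -0.001333.
|∇h| = √(0.009333² + -0.001333²) = 0.009428

0.0094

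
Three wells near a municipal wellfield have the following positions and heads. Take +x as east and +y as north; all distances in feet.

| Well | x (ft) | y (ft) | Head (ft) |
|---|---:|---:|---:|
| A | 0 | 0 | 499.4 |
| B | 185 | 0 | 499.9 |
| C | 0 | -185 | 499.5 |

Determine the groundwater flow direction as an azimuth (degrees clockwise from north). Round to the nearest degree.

281°

∂h/∂x = (499.9 − 499.4) / (185 − 0) = +0.002703
∂h/∂y = (499.5 − 499.4) / (-185 − 0) = -0.0005405
Flow direction (−∇h) has components (-0.002703 E, +0.0005405 N).
Azimuth = atan2(E, N) = atan2(-0.002703, +0.0005405) = 281.3° ≈ 281°.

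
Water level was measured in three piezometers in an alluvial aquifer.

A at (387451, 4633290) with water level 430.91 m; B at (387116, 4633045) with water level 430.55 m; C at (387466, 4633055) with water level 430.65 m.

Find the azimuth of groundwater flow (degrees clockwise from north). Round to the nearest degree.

Taking A as reference: B−A = (-335, -245, -0.36); C−A = (15, -235, -0.26).
Solve a·Δx + b·Δy = Δh: det = (-335)·(-235) − 15·(-245) = 82400.
∂h/∂x = [(-0.36)·(-235) − (-0.26)·(-245)] / 82400 = +0.0002536
∂h/∂y = [(-335)·(-0.26) − 15·(-0.36)] / 82400 = +0.001123
Flow direction (−∇h) has components (-0.0002536 E, -0.001123 N).
Azimuth = atan2(E, N) = atan2(-0.0002536, -0.001123) = 192.7° ≈ 193°.

193°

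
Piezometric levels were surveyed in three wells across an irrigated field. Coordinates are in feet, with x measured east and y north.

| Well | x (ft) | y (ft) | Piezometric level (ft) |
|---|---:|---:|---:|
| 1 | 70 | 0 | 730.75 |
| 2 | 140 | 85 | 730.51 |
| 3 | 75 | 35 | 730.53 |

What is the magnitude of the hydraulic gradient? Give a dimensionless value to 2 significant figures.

0.0087

Three-point gradient (reference 1): Δ to 2 = (70, 85, -0.24), Δ to 3 = (5, 35, -0.22).
∂h/∂x = +0.005086, ∂h/∂y = -0.007012 (det = 2025).
|∇h| = √(0.005086² + -0.007012²) = 0.008662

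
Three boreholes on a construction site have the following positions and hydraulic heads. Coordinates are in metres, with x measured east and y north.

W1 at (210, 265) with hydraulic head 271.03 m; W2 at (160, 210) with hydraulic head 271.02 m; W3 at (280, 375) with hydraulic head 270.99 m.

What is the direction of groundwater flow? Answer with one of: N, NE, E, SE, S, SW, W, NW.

Taking W1 as reference: W2−W1 = (-50, -55, -0.01); W3−W1 = (70, 110, -0.04).
Solve a·Δx + b·Δy = Δh: det = (-50)·110 − 70·(-55) = -1650.
∂h/∂x = [(-0.01)·110 − (-0.04)·(-55)] / -1650 = +0.002000
∂h/∂y = [(-50)·(-0.04) − 70·(-0.01)] / -1650 = -0.001636
Flow = −∇h = (-0.002000 east, +0.001636 north), which points northwest.

NW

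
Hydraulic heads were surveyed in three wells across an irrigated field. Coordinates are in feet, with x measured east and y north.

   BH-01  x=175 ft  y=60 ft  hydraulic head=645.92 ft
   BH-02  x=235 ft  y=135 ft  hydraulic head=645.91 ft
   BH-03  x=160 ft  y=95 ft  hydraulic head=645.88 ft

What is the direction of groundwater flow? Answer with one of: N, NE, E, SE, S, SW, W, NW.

NW

Three-point gradient (reference BH-01): Δ to BH-02 = (60, 75, -0.01), Δ to BH-03 = (-15, 35, -0.04).
∂h/∂x = +0.0008217, ∂h/∂y = -0.0007907 (det = 3225).
Flow = −∇h = (-0.0008217 east, +0.0007907 north), which points northwest.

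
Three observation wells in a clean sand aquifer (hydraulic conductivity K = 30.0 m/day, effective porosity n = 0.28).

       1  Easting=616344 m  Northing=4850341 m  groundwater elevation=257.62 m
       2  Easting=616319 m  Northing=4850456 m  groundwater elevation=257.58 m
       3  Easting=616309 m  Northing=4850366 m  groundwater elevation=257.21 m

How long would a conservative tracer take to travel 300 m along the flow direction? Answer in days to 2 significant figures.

200 days

With h = a·x + b·y + c and 1 as origin, the differences give:
  (-25)·a + 115·b = -0.04
  (-35)·a + 25·b = -0.41
Eliminate b (×25 and ×115, subtract): 3400·a = 46.150 → a = ∂h/∂x = +0.01357
Back-substitute: b = ∂h/∂y = +0.002603.
|∇h| = √(0.01357² + 0.002603²) = 0.01382
Seepage velocity v = K·i/n = 30.0 × 0.01382 / 0.28 = 1.481 m/day.
t = 300 / 1.481 = 202.6 days.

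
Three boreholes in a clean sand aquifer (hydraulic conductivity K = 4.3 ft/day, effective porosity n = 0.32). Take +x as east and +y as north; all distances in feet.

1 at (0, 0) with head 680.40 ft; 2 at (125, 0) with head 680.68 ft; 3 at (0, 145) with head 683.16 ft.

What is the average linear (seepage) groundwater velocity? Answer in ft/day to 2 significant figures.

∂h/∂x = (680.68 − 680.40) / (125 − 0) = +0.002240
∂h/∂y = (683.16 − 680.40) / (145 − 0) = +0.01903
|∇h| = √(0.002240² + 0.01903²) = 0.01916
Seepage velocity v = K·i/n = 4.3 × 0.01916 / 0.32 = 0.2575 ft/day.

0.26 ft/day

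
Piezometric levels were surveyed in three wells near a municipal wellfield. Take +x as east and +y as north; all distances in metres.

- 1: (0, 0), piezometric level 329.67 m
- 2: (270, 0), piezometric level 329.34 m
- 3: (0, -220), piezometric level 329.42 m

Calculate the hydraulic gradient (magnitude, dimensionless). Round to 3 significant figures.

0.00167

∂h/∂x = (329.34 − 329.67) / (270 − 0) = -0.001222
∂h/∂y = (329.42 − 329.67) / (-220 − 0) = +0.001136
|∇h| = √(-0.001222² + 0.001136²) = 0.001668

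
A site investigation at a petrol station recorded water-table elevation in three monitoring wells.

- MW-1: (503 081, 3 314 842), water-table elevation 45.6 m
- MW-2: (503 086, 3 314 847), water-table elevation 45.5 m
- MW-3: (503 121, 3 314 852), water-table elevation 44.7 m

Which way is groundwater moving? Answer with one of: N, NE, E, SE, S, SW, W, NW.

E

Three-point gradient (reference MW-1): Δ to MW-2 = (5, 5, -0.1), Δ to MW-3 = (40, 10, -0.9).
∂h/∂x = -0.02333, ∂h/∂y = +0.003333 (det = -150).
Flow = −∇h = (+0.02333 east, -0.003333 north), which points east.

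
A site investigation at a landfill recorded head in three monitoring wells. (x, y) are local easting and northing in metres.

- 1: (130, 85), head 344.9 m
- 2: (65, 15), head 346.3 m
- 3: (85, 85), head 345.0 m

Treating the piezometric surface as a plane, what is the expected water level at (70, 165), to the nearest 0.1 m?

Taking 1 as reference: 2−1 = (-65, -70, +1.4); 3−1 = (-45, 0, +0.1).
Determinant of the coordinate differences = (-65)·0 − (-45)·(-70) = -3150.
∂h/∂x = [(+1.4)·0 − (+0.1)·(-70)] / -3150 = -0.002222
∂h/∂y = [(-65)·(+0.1) − (-45)·(+1.4)] / -3150 = -0.01794
h(70, 165) = 344.9 + (-0.002222)·(-60) + (-0.01794)·(80) = 344.9 +0.133 -1.435 = 343.598 m.

343.6 m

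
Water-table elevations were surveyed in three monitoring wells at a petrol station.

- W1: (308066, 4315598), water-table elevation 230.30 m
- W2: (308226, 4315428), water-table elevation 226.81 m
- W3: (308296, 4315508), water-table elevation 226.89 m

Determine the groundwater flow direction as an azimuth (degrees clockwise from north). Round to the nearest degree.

Taking W1 as reference: W2−W1 = (160, -170, -3.49); W3−W1 = (230, -90, -3.41).
Determinant of the coordinate differences = 160·(-90) − 230·(-170) = 24700.
∂h/∂x = [(-3.49)·(-90) − (-3.41)·(-170)] / 24700 = -0.01075
∂h/∂y = [160·(-3.41) − 230·(-3.49)] / 24700 = +0.01041
Flow direction (−∇h) has components (+0.01075 E, -0.01041 N).
Azimuth = atan2(E, N) = atan2(+0.01075, -0.01041) = 134.1° ≈ 134°.

134°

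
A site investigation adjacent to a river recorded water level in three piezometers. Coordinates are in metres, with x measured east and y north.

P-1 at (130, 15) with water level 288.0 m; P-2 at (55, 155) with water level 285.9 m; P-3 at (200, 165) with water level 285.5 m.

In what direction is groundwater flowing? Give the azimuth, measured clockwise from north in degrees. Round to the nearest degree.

006°

Three-point gradient (reference P-1): Δ to P-2 = (-75, 140, -2.1), Δ to P-3 = (70, 150, -2.5).
∂h/∂x = -0.001663, ∂h/∂y = -0.01589 (det = -21050).
Flow direction (−∇h) has components (+0.001663 E, +0.01589 N).
Azimuth = atan2(E, N) = atan2(+0.001663, +0.01589) = 6.0° ≈ 006°.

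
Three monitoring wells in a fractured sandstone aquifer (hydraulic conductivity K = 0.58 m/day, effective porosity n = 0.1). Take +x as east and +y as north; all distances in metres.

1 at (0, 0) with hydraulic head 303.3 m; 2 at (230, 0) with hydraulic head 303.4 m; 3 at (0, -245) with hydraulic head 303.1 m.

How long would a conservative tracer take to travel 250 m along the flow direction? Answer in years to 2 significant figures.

130 years

∂h/∂x = (303.4 − 303.3) / (230 − 0) = +0.0004348
∂h/∂y = (303.1 − 303.3) / (-245 − 0) = +0.0008163
|∇h| = √(0.0004348² + 0.0008163²) = 0.0009249
Seepage velocity v = K·i/n = 0.58 × 0.0009249 / 0.1 = 0.005364 m/day.
t = 250 / 0.005364 = 4.661e+04 days = 128 years.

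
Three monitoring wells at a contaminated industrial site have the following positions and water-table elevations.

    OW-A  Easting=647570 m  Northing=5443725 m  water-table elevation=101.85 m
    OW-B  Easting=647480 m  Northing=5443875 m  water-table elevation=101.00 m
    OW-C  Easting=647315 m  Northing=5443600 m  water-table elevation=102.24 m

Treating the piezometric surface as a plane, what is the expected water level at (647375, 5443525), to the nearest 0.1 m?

102.7 m

With h = a·x + b·y + c and OW-A as origin, the differences give:
  (-90)·a + 150·b = -0.85
  (-255)·a + (-125)·b = +0.39
Eliminate b (×(-125) and ×150, subtract): 49500·a = 47.750 → a = ∂h/∂x = +0.0009646
Back-substitute: b = ∂h/∂y = -0.005088.
h(647375, 5443525) = 101.85 + (+0.0009646)·(-195) + (-0.005088)·(-200) = 101.85 -0.188 +1.018 = 102.679 m.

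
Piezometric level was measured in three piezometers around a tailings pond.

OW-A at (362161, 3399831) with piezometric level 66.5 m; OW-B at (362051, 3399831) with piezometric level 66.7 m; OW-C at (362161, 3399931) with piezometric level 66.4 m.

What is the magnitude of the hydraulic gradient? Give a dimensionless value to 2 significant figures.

0.0021

∂h/∂x = (66.7 − 66.5) / (362051 − 362161) = -0.001818
∂h/∂y = (66.4 − 66.5) / (3399931 − 3399831) = -0.0010000
|∇h| = √(-0.001818² + -0.0010000²) = 0.002075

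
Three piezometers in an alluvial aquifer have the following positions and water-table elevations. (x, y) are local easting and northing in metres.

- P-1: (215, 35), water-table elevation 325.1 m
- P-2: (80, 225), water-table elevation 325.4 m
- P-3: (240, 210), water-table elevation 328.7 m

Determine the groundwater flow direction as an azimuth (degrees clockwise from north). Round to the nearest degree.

232°

Differences from P-1: to P-2 (Δx, Δy, Δh) = (-135, 190, +0.3); to P-3 = (25, 175, +3.6).
Determinant of the coordinate differences = (-135)·175 − 25·190 = -28375.
∂h/∂x = [(+0.3)·175 − (+3.6)·190] / -28375 = +0.02226
∂h/∂y = [(-135)·(+3.6) − 25·(+0.3)] / -28375 = +0.01739
Flow direction (−∇h) has components (-0.02226 E, -0.01739 N).
Azimuth = atan2(E, N) = atan2(-0.02226, -0.01739) = 232.0° ≈ 232°.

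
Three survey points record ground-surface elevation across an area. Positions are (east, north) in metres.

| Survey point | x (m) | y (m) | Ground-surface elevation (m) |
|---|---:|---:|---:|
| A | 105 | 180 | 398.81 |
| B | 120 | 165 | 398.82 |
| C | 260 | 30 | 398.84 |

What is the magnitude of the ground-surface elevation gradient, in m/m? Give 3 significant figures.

Taking A as reference: B−A = (15, -15, +0.01); C−A = (155, -150, +0.03).
Determinant of the coordinate differences = 15·(-150) − 155·(-15) = 75.
∂z/∂x = [(+0.01)·(-150) − (+0.03)·(-15)] / 75 = -0.01400
∂z/∂y = [15·(+0.03) − 155·(+0.01)] / 75 = -0.01467
|∇f| = √(-0.01400² + -0.01467²) = 0.02028 m/m

0.0203 m/m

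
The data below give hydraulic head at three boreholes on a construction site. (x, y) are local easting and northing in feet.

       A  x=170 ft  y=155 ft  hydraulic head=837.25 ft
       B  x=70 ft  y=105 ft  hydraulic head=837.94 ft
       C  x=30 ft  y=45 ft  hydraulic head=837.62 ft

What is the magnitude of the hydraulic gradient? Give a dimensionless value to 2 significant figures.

Differences from A: to B (Δx, Δy, Δh) = (-100, -50, +0.69); to C = (-140, -110, +0.37).
Solve a·Δx + b·Δy = Δh: det = (-100)·(-110) − (-140)·(-50) = 4000.
∂h/∂x = [(+0.69)·(-110) − (+0.37)·(-50)] / 4000 = -0.01435
∂h/∂y = [(-100)·(+0.37) − (-140)·(+0.69)] / 4000 = +0.01490
|∇h| = √(-0.01435² + 0.01490²) = 0.02069

0.021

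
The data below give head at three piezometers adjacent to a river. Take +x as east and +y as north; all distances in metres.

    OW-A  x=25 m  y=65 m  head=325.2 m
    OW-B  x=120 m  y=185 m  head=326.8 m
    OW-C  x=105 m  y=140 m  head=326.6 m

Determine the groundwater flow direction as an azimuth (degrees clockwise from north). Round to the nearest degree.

Three-point gradient (reference OW-A): Δ to OW-B = (95, 120, +1.6), Δ to OW-C = (80, 75, +1.4).
∂h/∂x = +0.01939, ∂h/∂y = -0.002020 (det = -2475).
Flow direction (−∇h) has components (-0.01939 E, +0.002020 N).
Azimuth = atan2(E, N) = atan2(-0.01939, +0.002020) = 275.9° ≈ 276°.

276°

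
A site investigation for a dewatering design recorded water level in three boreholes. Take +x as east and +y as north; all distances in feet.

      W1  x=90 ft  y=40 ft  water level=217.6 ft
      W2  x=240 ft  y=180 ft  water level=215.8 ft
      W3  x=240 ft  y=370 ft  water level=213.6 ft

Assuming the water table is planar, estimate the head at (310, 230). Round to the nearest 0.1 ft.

215.1 ft

With h = a·x + b·y + c and W1 as origin, the differences give:
  150·a + 140·b = -1.8
  150·a + 330·b = -4.0
Eliminate b (×330 and ×140, subtract): 28500·a = -34.00 → a = ∂h/∂x = -0.001193
Back-substitute: b = ∂h/∂y = -0.01158.
h(310, 230) = 217.6 + (-0.001193)·(220) + (-0.01158)·(190) = 217.6 -0.262 -2.200 = 215.138 ft.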